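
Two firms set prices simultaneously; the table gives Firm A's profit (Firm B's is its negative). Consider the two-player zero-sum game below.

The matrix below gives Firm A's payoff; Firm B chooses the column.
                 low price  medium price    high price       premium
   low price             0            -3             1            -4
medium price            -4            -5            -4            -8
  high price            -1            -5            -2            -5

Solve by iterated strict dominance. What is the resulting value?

-4

Row medium price is strictly dominated by row low price (0>-4, -3>-5, 1>-4, -4>-8); eliminate medium price.
Column high price is strictly dominated by medium price for Firm B (-3<1, -5<-2); eliminate high price.
Row high price is strictly dominated by row low price (0>-1, -3>-5, -4>-5); eliminate high price.
Column low price is strictly dominated by medium price for Firm B (-3<0); eliminate low price.
Column medium price is strictly dominated by premium for Firm B (-4<-3); eliminate medium price.
Only (low price, premium) remains, with payoff -4.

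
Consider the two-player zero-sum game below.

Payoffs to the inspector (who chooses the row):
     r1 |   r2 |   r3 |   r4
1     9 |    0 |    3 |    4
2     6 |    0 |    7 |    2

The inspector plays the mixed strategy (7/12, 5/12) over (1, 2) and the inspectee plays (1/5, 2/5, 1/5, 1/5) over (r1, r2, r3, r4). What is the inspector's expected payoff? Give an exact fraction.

Against (1/5, 2/5, 1/5, 1/5), each row's expected payoff is 1: 16/5; 2: 3.
Taking the (7/12, 5/12)-weighted average: (7/12)·(16/5) + (5/12)·(3) = 187/60.

187/60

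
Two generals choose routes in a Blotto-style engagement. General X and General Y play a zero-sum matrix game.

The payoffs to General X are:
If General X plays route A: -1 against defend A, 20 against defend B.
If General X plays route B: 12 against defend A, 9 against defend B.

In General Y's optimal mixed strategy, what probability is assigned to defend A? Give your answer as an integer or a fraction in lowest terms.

11/24

Row minima are -1 and 9, so General X's maximin is 9; column maxima are 12 and 20, so General Y's minimax is 12. These differ, so the equilibrium is in mixed strategies.
Let General Y play defend A with probability q. General X is indifferent when −q + 20(1−q) = 12q + 9(1−q), giving q = 11/24.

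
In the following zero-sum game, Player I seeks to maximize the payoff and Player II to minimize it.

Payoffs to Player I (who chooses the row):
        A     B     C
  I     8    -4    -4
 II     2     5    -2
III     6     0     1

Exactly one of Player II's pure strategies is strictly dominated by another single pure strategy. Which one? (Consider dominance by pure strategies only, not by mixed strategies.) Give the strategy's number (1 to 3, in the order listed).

Player II prefers columns that give Player I less. Compare A with C: -4 < 8, -2 < 2, 1 < 6.
So C strictly dominates A for Player II; A is strictly dominated.

1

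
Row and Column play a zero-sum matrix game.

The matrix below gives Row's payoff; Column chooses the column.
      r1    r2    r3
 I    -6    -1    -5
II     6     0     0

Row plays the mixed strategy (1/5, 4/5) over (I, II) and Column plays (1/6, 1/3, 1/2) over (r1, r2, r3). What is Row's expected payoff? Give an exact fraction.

1/30

Against (1/6, 1/3, 1/2), each row's expected payoff is I: -23/6; II: 1.
Taking the (1/5, 4/5)-weighted average: (1/5)·(-23/6) + (4/5)·(1) = 1/30.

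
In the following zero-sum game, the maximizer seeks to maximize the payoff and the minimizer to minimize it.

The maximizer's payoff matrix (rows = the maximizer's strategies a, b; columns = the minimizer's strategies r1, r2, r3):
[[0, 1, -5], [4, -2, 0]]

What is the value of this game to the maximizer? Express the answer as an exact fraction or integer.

-5/4

Column r1 is strictly dominated by r3 for the minimizer (it gives the maximizer more in every row).
The remaining 2×2 game on (a, b) × (r2, r3) has no saddle point. Let the maximizer play a with probability p; indifference gives p − 2(1−p) = −5p, so p = 1/4.
Similarly the minimizer's optimal q on r2 is 5/8, and the value is 1·(5/8) + (-5)·(3/8) = -5/4.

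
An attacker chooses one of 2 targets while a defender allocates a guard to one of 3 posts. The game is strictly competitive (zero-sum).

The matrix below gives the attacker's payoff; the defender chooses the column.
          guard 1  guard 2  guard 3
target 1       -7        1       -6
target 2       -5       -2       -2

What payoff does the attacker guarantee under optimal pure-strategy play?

Row minima: -7, -5 → the attacker's maximin is -5.
Column maxima: -5, 1, -2 → the defender's minimax is -5.
They coincide at (target 2, guard 1), so the value is -5.

-5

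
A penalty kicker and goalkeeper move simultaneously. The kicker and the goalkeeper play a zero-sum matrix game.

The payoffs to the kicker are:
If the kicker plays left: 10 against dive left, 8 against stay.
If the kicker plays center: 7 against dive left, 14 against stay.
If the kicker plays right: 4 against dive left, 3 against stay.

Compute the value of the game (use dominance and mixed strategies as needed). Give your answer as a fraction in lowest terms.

Row right is strictly dominated by row left, so the kicker never plays it.
The remaining 2×2 game on (left, center) × (dive left, stay) has no saddle point. Let the kicker play left with probability p; indifference gives 10p + 7(1−p) = 8p + 14(1−p), so p = 7/9.
Similarly the goalkeeper's optimal q on dive left is 2/3, and the value is 10·(2/3) + (8)·(1/3) = 28/3.

28/3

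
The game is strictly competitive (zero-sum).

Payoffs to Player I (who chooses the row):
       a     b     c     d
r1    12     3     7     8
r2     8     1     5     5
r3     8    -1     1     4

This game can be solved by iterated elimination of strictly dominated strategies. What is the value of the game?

3

Row r2 is strictly dominated by row r1 (12>8, 3>1, 7>5, 8>5); eliminate r2.
Row r3 is strictly dominated by row r1 (12>8, 3>-1, 7>1, 8>4); eliminate r3.
Column d is strictly dominated by b for Player II (3<8); eliminate d.
Column c is strictly dominated by b for Player II (3<7); eliminate c.
Column a is strictly dominated by b for Player II (3<12); eliminate a.
Only (r1, b) remains, with payoff 3.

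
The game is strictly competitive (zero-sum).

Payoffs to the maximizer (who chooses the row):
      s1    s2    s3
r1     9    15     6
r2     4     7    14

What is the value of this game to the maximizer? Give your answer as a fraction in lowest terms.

Column s2 is strictly dominated by s1 for the minimizer (it gives the maximizer more in every row).
The remaining 2×2 game on (r1, r2) × (s1, s3) has no saddle point. Let the maximizer play r1 with probability p; indifference gives 9p + 4(1−p) = 6p + 14(1−p), so p = 10/13.
Similarly the minimizer's optimal q on s1 is 8/13, and the value is 9·(8/13) + (6)·(5/13) = 102/13.

102/13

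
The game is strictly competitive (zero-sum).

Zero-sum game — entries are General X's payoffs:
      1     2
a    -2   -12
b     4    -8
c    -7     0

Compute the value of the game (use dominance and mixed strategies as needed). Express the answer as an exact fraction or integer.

-56/19

Row a is strictly dominated by row b, so General X never plays it.
The remaining 2×2 game on (b, c) × (1, 2) has no saddle point. Let General X play b with probability p; indifference gives 4p − 7(1−p) = −8p, so p = 7/19.
Similarly General Y's optimal q on 1 is 8/19, and the value is 4·(8/19) + (-8)·(11/19) = -56/19.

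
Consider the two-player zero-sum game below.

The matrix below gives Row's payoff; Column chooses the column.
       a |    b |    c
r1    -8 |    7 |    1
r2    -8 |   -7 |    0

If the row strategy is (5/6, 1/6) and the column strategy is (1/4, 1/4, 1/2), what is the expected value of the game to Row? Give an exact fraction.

-5/12

Against (1/4, 1/4, 1/2), each row's expected payoff is r1: 1/4; r2: -15/4.
Taking the (5/6, 1/6)-weighted average: (5/6)·(1/4) + (1/6)·(-15/4) = -5/12.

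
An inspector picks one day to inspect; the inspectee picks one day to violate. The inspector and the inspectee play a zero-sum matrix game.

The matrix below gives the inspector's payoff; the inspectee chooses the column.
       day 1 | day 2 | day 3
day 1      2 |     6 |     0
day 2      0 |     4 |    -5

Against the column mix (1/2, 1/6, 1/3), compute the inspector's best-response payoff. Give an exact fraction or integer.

day 1: (2)·(1/2) + (6)·(1/6) + (0)·(1/3) = 2.
day 2: (0)·(1/2) + (4)·(1/6) + (-5)·(1/3) = -1.
The best pure response is day 1 with expected payoff 2.

2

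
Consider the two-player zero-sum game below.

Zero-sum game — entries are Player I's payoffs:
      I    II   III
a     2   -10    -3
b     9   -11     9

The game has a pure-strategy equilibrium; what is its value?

Row minima: -10, -11 → Player I's maximin is -10.
Column maxima: 9, -10, 9 → Player II's minimax is -10.
They coincide at (a, II), so the value is -10.

-10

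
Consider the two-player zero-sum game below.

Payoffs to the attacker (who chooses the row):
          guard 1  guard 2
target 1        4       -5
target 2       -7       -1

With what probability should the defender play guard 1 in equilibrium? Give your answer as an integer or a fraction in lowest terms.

Row minima are -5 and -7, so the attacker's maximin is -5; column maxima are 4 and -1, so the defender's minimax is -1. These differ, so the equilibrium is in mixed strategies.
Let the defender play guard 1 with probability q. The attacker is indifferent when 4q − 5(1−q) = −7q − (1−q), giving q = 4/15.

4/15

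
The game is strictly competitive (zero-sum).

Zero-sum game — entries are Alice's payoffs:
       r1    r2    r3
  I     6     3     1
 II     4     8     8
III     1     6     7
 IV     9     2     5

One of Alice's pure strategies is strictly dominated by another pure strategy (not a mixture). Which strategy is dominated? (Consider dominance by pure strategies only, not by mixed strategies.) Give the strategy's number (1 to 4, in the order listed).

Compare III with II: 4 > 1, 8 > 6, 8 > 7.
So II strictly dominates III for Alice; III is strictly dominated.

3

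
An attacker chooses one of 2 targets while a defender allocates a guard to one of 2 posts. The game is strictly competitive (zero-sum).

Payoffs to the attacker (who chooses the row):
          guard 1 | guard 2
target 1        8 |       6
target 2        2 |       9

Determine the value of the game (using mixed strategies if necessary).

Row minima are 6 and 2, so the attacker's maximin is 6; column maxima are 8 and 9, so the defender's minimax is 8. These differ, so the equilibrium is in mixed strategies.
Let the attacker play target 1 with probability p. The defender is indifferent when 8p + 2(1−p) = 6p + 9(1−p), giving p = 7/9.
Let the defender play guard 1 with probability q. The attacker is indifferent when 8q + 6(1−q) = 2q + 9(1−q), giving q = 1/3.
The value is 8·(1/3) + (6)·(2/3) = 20/3.

20/3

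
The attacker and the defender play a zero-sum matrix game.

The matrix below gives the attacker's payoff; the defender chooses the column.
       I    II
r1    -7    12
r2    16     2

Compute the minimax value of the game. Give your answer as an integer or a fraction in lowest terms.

206/33

Row minima are -7 and 2, so the attacker's maximin is 2; column maxima are 16 and 12, so the defender's minimax is 12. These differ, so the equilibrium is in mixed strategies.
Let the attacker play r1 with probability p. The defender is indifferent when −7p + 16(1−p) = 12p + 2(1−p), giving p = 14/33.
Let the defender play I with probability q. The attacker is indifferent when −7q + 12(1−q) = 16q + 2(1−q), giving q = 10/33.
The value is -7·(10/33) + (12)·(23/33) = 206/33.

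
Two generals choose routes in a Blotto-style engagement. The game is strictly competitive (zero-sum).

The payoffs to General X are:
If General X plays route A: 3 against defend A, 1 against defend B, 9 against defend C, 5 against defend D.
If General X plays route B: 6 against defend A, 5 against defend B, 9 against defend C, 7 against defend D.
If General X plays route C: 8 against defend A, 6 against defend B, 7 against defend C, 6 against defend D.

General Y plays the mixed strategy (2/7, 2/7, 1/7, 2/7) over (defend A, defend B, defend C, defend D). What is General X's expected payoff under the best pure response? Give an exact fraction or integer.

route A: (3)·(2/7) + (1)·(2/7) + (9)·(1/7) + (5)·(2/7) = 27/7.
route B: (6)·(2/7) + (5)·(2/7) + (9)·(1/7) + (7)·(2/7) = 45/7.
route C: (8)·(2/7) + (6)·(2/7) + (7)·(1/7) + (6)·(2/7) = 47/7.
The best pure response is route C with expected payoff 47/7.

47/7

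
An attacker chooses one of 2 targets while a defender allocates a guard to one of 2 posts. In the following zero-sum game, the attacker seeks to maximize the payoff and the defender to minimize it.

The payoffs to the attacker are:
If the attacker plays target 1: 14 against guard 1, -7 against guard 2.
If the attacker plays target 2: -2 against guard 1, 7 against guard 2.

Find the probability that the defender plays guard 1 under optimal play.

Row minima are -7 and -2, so the attacker's maximin is -2; column maxima are 14 and 7, so the defender's minimax is 7. These differ, so the equilibrium is in mixed strategies.
Let the defender play guard 1 with probability q. The attacker is indifferent when 14q − 7(1−q) = −2q + 7(1−q), giving q = 7/15.

7/15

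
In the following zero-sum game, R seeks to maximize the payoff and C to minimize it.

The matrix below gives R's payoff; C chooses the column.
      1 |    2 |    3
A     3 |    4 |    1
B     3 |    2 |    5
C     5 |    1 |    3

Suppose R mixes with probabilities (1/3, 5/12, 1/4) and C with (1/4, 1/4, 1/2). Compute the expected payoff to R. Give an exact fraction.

Against (1/4, 1/4, 1/2), each row's expected payoff is A: 9/4; B: 15/4; C: 3.
Taking the (1/3, 5/12, 1/4)-weighted average: (1/3)·(9/4) + (5/12)·(15/4) + (1/4)·(3) = 49/16.

49/16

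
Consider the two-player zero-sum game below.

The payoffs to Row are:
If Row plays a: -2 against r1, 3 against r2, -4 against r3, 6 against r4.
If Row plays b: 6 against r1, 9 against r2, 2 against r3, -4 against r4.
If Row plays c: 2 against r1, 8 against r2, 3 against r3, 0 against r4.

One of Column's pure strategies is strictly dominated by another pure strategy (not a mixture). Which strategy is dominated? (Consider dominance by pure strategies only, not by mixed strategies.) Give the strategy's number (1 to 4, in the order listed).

Column prefers columns that give Row less. Compare r2 with r1: -2 < 3, 6 < 9, 2 < 8.
So r1 strictly dominates r2 for Column; r2 is strictly dominated.

2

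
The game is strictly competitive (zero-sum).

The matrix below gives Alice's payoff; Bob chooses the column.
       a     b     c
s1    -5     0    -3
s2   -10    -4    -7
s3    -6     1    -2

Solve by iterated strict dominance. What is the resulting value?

-5

Row s2 is strictly dominated by row s1 (-5>-10, 0>-4, -3>-7); eliminate s2.
Column c is strictly dominated by a for Bob (-5<-3, -6<-2); eliminate c.
Column b is strictly dominated by a for Bob (-5<0, -6<1); eliminate b.
Row s3 is strictly dominated by row s1 (-5>-6); eliminate s3.
Only (s1, a) remains, with payoff -5.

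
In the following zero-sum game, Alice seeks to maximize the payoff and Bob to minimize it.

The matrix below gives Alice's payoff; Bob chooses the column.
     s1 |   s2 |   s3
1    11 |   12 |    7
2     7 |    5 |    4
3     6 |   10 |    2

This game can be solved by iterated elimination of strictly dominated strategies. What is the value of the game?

7

Row 2 is strictly dominated by row 1 (11>7, 12>5, 7>4); eliminate 2.
Column s2 is strictly dominated by s1 for Bob (11<12, 6<10); eliminate s2.
Column s1 is strictly dominated by s3 for Bob (7<11, 2<6); eliminate s1.
Row 3 is strictly dominated by row 1 (7>2); eliminate 3.
Only (1, s3) remains, with payoff 7.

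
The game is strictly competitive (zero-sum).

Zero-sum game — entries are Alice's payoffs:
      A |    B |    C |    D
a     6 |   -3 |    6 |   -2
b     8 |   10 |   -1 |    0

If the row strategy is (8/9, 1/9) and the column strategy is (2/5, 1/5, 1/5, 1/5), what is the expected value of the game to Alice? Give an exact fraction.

Against (2/5, 1/5, 1/5, 1/5), each row's expected payoff is a: 13/5; b: 5.
Taking the (8/9, 1/9)-weighted average: (8/9)·(13/5) + (1/9)·(5) = 43/15.

43/15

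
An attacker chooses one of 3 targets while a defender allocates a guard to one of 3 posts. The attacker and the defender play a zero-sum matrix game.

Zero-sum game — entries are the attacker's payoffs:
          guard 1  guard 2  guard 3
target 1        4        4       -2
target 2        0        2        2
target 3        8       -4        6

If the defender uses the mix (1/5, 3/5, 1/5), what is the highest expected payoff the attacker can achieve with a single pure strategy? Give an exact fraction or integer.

target 1: (4)·(1/5) + (4)·(3/5) + (-2)·(1/5) = 14/5.
target 2: (0)·(1/5) + (2)·(3/5) + (2)·(1/5) = 8/5.
target 3: (8)·(1/5) + (-4)·(3/5) + (6)·(1/5) = 2/5.
The best pure response is target 1 with expected payoff 14/5.

14/5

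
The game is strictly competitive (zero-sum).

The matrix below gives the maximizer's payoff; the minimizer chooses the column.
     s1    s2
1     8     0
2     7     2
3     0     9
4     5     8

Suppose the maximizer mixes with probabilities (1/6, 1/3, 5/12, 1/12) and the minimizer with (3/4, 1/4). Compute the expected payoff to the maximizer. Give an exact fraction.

13/3

Against (3/4, 1/4), each row's expected payoff is 1: 6; 2: 23/4; 3: 9/4; 4: 23/4.
Taking the (1/6, 1/3, 5/12, 1/12)-weighted average: (1/6)·(6) + (1/3)·(23/4) + (5/12)·(9/4) + (1/12)·(23/4) = 13/3.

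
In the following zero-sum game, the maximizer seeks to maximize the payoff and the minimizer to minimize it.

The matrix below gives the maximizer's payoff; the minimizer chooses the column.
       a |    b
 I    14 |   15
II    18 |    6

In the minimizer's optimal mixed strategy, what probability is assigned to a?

9/13

Row minima are 14 and 6, so the maximizer's maximin is 14; column maxima are 18 and 15, so the minimizer's minimax is 15. These differ, so the equilibrium is in mixed strategies.
Let the minimizer play a with probability q. The maximizer is indifferent when 14q + 15(1−q) = 18q + 6(1−q), giving q = 9/13.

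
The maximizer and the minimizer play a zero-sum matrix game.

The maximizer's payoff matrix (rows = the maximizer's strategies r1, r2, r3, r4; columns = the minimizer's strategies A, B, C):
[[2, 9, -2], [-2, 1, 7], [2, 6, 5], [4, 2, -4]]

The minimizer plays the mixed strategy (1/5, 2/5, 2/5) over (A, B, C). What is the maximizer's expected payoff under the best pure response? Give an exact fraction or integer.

r1: (2)·(1/5) + (9)·(2/5) + (-2)·(2/5) = 16/5.
r2: (-2)·(1/5) + (1)·(2/5) + (7)·(2/5) = 14/5.
r3: (2)·(1/5) + (6)·(2/5) + (5)·(2/5) = 24/5.
r4: (4)·(1/5) + (2)·(2/5) + (-4)·(2/5) = 0.
The best pure response is r3 with expected payoff 24/5.

24/5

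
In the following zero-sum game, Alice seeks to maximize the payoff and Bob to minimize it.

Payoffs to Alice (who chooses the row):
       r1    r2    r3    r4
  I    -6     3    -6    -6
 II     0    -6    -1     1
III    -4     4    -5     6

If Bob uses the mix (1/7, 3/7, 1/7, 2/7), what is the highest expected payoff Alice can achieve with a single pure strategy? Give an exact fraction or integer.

15/7

I: (-6)·(1/7) + (3)·(3/7) + (-6)·(1/7) + (-6)·(2/7) = -15/7.
II: (0)·(1/7) + (-6)·(3/7) + (-1)·(1/7) + (1)·(2/7) = -17/7.
III: (-4)·(1/7) + (4)·(3/7) + (-5)·(1/7) + (6)·(2/7) = 15/7.
The best pure response is III with expected payoff 15/7.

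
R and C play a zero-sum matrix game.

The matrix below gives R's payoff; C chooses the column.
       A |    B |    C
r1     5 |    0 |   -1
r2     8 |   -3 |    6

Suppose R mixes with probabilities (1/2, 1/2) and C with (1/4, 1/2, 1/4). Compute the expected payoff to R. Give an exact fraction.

Against (1/4, 1/2, 1/4), each row's expected payoff is r1: 1; r2: 2.
Taking the (1/2, 1/2)-weighted average: (1/2)·(1) + (1/2)·(2) = 3/2.

3/2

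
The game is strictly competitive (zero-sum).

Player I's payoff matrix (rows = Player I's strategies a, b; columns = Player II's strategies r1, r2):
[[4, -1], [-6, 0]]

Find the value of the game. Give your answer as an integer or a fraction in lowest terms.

-6/11

Row minima are -1 and -6, so Player I's maximin is -1; column maxima are 4 and 0, so Player II's minimax is 0. These differ, so the equilibrium is in mixed strategies.
Let Player I play a with probability p. Player II is indifferent when 4p − 6(1−p) = −p, giving p = 6/11.
Let Player II play r1 with probability q. Player I is indifferent when 4q − (1−q) = −6q, giving q = 1/11.
The value is 4·(1/11) + (-1)·(10/11) = -6/11.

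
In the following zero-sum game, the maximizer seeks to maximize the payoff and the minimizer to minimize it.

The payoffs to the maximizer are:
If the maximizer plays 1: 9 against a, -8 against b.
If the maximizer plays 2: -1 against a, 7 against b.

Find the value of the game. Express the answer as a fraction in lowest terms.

11/5

Row minima are -8 and -1, so the maximizer's maximin is -1; column maxima are 9 and 7, so the minimizer's minimax is 7. These differ, so the equilibrium is in mixed strategies.
Let the maximizer play 1 with probability p. The minimizer is indifferent when 9p − (1−p) = −8p + 7(1−p), giving p = 8/25.
Let the minimizer play a with probability q. The maximizer is indifferent when 9q − 8(1−q) = −q + 7(1−q), giving q = 3/5.
The value is 9·(3/5) + (-8)·(2/5) = 11/5.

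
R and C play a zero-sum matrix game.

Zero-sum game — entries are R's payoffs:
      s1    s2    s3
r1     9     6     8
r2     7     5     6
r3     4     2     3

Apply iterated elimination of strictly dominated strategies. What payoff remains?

Row r3 is strictly dominated by row r1 (9>4, 6>2, 8>3); eliminate r3.
Column s1 is strictly dominated by s2 for C (6<9, 5<7); eliminate s1.
Row r2 is strictly dominated by row r1 (6>5, 8>6); eliminate r2.
Column s3 is strictly dominated by s2 for C (6<8); eliminate s3.
Only (r1, s2) remains, with payoff 6.

6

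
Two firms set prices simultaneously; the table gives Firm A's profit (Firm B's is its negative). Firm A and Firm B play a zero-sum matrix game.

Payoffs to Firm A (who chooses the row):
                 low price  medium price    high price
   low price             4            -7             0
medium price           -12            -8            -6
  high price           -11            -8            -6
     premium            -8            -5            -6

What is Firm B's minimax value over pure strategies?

The worst case (largest entry) in each column is low price: 4, medium price: -5, high price: 0.
The best (smallest) of these is -5.

-5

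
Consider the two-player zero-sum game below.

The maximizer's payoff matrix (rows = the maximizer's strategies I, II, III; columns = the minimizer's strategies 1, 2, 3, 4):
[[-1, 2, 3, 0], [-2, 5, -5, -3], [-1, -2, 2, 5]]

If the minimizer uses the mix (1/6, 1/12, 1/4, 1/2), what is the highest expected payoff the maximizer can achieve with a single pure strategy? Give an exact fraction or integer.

8/3

I: (-1)·(1/6) + (2)·(1/12) + (3)·(1/4) + (0)·(1/2) = 3/4.
II: (-2)·(1/6) + (5)·(1/12) + (-5)·(1/4) + (-3)·(1/2) = -8/3.
III: (-1)·(1/6) + (-2)·(1/12) + (2)·(1/4) + (5)·(1/2) = 8/3.
The best pure response is III with expected payoff 8/3.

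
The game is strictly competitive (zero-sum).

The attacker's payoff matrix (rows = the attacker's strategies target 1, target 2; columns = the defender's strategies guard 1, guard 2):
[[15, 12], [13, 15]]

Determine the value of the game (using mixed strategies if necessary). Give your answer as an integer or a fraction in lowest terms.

Row minima are 12 and 13, so the attacker's maximin is 13; column maxima are 15 and 15, so the defender's minimax is 15. These differ, so the equilibrium is in mixed strategies.
Let the attacker play target 1 with probability p. The defender is indifferent when 15p + 13(1−p) = 12p + 15(1−p), giving p = 2/5.
Let the defender play guard 1 with probability q. The attacker is indifferent when 15q + 12(1−q) = 13q + 15(1−q), giving q = 3/5.
The value is 15·(3/5) + (12)·(2/5) = 69/5.

69/5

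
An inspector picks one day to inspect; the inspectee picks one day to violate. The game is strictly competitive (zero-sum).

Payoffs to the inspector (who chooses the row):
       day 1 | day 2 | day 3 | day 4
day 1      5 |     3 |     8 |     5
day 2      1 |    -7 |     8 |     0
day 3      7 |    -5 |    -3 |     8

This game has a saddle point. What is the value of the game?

Row minima: 3, -7, -5 → the inspector's maximin is 3.
Column maxima: 7, 3, 8, 8 → the inspectee's minimax is 3.
They coincide at (day 1, day 2), so the value is 3.

3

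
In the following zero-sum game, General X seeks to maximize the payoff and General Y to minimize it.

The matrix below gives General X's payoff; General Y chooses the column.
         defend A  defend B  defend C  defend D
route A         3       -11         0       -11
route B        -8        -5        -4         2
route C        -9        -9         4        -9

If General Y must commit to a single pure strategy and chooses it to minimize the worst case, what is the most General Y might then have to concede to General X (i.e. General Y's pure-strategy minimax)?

The worst case (largest entry) in each column is defend A: 3, defend B: -5, defend C: 4, defend D: 2.
The best (smallest) of these is -5.

-5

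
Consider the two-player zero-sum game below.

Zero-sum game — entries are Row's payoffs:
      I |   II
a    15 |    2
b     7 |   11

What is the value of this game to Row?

151/17

Row minima are 2 and 7, so Row's maximin is 7; column maxima are 15 and 11, so Column's minimax is 11. These differ, so the equilibrium is in mixed strategies.
Let Row play a with probability p. Column is indifferent when 15p + 7(1−p) = 2p + 11(1−p), giving p = 4/17.
Let Column play I with probability q. Row is indifferent when 15q + 2(1−q) = 7q + 11(1−q), giving q = 9/17.
The value is 15·(9/17) + (2)·(8/17) = 151/17.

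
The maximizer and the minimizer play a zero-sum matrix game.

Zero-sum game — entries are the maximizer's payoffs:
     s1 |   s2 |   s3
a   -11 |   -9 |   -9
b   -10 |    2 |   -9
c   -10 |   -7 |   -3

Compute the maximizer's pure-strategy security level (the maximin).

-10

The worst-case payoff for each row is a: -11, b: -10, c: -10.
The best of these is -10.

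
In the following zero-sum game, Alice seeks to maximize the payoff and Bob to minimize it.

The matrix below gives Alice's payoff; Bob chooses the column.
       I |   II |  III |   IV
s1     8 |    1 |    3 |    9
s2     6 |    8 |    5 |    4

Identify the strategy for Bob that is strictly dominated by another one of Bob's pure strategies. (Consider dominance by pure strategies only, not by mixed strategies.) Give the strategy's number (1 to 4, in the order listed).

Bob prefers columns that give Alice less. Compare I with III: 3 < 8, 5 < 6.
So III strictly dominates I for Bob; I is strictly dominated.

1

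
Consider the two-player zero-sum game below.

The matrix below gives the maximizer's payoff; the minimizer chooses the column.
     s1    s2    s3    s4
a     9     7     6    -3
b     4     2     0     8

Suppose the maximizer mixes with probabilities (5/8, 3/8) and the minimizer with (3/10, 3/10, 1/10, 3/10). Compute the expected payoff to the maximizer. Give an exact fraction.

351/80

Against (3/10, 3/10, 1/10, 3/10), each row's expected payoff is a: 9/2; b: 21/5.
Taking the (5/8, 3/8)-weighted average: (5/8)·(9/2) + (3/8)·(21/5) = 351/80.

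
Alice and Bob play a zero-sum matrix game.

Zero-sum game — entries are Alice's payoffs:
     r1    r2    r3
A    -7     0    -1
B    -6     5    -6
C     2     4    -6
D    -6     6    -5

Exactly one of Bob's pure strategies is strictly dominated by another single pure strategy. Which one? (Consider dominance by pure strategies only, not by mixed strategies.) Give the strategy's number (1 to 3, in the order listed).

2

Bob prefers columns that give Alice less. Compare r2 with r1: -7 < 0, -6 < 5, 2 < 4, -6 < 6.
So r1 strictly dominates r2 for Bob; r2 is strictly dominated.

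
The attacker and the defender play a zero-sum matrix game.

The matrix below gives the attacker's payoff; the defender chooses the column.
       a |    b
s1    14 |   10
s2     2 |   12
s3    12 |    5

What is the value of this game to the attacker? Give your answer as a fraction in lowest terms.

74/7

Row s3 is strictly dominated by row s1, so the attacker never plays it.
The remaining 2×2 game on (s1, s2) × (a, b) has no saddle point. Let the attacker play s1 with probability p; indifference gives 14p + 2(1−p) = 10p + 12(1−p), so p = 5/7.
Similarly the defender's optimal q on a is 1/7, and the value is 14·(1/7) + (10)·(6/7) = 74/7.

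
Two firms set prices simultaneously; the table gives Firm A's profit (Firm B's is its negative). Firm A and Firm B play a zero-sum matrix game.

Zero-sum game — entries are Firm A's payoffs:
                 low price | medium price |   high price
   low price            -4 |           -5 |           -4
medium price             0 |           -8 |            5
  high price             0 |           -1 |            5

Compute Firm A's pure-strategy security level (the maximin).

-1

The worst-case payoff for each row is low price: -5, medium price: -8, high price: -1.
The best of these is -1.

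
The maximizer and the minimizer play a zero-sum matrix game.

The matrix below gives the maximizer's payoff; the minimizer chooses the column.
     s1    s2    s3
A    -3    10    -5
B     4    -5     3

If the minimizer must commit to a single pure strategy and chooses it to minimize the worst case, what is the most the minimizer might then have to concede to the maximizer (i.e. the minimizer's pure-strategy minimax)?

The worst case (largest entry) in each column is s1: 4, s2: 10, s3: 3.
The best (smallest) of these is 3.

3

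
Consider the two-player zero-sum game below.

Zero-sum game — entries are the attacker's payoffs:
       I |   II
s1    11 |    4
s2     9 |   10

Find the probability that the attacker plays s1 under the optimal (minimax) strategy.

Row minima are 4 and 9, so the attacker's maximin is 9; column maxima are 11 and 10, so the defender's minimax is 10. These differ, so the equilibrium is in mixed strategies.
Let the attacker play s1 with probability p. The defender is indifferent when 11p + 9(1−p) = 4p + 10(1−p), giving p = 1/8.

1/8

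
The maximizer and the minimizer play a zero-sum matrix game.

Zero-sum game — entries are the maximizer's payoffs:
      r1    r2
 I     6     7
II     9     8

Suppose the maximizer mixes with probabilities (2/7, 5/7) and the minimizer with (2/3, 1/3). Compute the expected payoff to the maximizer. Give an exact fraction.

8

Against (2/3, 1/3), each row's expected payoff is I: 19/3; II: 26/3.
Taking the (2/7, 5/7)-weighted average: (2/7)·(19/3) + (5/7)·(26/3) = 8.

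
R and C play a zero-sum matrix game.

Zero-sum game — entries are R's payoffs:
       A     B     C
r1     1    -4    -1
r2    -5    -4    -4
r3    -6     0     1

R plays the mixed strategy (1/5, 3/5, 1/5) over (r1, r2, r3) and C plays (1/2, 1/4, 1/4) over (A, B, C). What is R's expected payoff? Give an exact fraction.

-17/5

Against (1/2, 1/4, 1/4), each row's expected payoff is r1: -3/4; r2: -9/2; r3: -11/4.
Taking the (1/5, 3/5, 1/5)-weighted average: (1/5)·(-3/4) + (3/5)·(-9/2) + (1/5)·(-11/4) = -17/5.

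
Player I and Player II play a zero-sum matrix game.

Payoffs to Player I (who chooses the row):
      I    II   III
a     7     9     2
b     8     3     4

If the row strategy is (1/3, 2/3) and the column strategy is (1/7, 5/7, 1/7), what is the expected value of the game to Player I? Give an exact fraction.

36/7

Against (1/7, 5/7, 1/7), each row's expected payoff is a: 54/7; b: 27/7.
Taking the (1/3, 2/3)-weighted average: (1/3)·(54/7) + (2/3)·(27/7) = 36/7.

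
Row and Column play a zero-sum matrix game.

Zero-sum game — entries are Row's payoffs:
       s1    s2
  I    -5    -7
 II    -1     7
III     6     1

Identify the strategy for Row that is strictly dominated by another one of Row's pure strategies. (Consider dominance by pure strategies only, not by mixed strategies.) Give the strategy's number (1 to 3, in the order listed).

Compare I with II: -1 > -5, 7 > -7.
So II strictly dominates I for Row; I is strictly dominated.

1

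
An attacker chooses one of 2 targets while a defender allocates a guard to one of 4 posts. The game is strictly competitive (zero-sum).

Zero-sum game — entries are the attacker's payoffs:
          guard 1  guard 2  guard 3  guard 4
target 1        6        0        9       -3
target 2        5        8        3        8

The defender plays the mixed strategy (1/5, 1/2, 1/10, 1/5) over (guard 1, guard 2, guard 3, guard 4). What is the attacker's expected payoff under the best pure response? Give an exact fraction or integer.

target 1: (6)·(1/5) + (0)·(1/2) + (9)·(1/10) + (-3)·(1/5) = 3/2.
target 2: (5)·(1/5) + (8)·(1/2) + (3)·(1/10) + (8)·(1/5) = 69/10.
The best pure response is target 2 with expected payoff 69/10.

69/10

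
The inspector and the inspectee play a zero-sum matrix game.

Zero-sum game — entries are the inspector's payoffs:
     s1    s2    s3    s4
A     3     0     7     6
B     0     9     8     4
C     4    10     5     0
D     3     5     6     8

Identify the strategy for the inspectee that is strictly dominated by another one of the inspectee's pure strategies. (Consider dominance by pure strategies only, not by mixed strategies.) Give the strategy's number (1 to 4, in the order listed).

The inspectee prefers columns that give the inspector less. Compare s3 with s1: 3 < 7, 0 < 8, 4 < 5, 3 < 6.
So s1 strictly dominates s3 for the inspectee; s3 is strictly dominated.

3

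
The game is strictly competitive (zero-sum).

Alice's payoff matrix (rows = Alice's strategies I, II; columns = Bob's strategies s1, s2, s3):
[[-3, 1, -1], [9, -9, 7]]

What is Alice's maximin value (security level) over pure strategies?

-3

The worst-case payoff for each row is I: -3, II: -9.
The best of these is -3.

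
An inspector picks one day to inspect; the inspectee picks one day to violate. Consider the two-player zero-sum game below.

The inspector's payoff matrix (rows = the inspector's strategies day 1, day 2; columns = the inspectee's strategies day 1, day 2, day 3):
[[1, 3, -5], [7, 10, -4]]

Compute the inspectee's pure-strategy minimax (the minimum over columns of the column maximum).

The worst case (largest entry) in each column is day 1: 7, day 2: 10, day 3: -4.
The best (smallest) of these is -4.

-4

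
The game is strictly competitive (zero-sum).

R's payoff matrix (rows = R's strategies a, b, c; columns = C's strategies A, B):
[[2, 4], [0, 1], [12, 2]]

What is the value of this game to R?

Row b is strictly dominated by row a, so R never plays it.
The remaining 2×2 game on (a, c) × (A, B) has no saddle point. Let R play a with probability p; indifference gives 2p + 12(1−p) = 4p + 2(1−p), so p = 5/6.
Similarly C's optimal q on A is 1/6, and the value is 2·(1/6) + (4)·(5/6) = 11/3.

11/3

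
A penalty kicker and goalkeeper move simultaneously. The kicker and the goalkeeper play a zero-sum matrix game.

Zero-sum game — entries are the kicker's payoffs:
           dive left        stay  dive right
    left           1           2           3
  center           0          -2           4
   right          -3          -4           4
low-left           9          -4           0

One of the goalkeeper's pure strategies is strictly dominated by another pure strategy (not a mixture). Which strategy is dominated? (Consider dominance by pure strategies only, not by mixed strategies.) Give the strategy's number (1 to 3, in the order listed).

The goalkeeper prefers columns that give the kicker less. Compare dive right with stay: 2 < 3, -2 < 4, -4 < 4, -4 < 0.
So stay strictly dominates dive right for the goalkeeper; dive right is strictly dominated.

3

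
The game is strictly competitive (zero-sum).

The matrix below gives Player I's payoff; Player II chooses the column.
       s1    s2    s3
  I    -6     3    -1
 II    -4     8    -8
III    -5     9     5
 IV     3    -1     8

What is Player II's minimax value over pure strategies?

3

The worst case (largest entry) in each column is s1: 3, s2: 9, s3: 8.
The best (smallest) of these is 3.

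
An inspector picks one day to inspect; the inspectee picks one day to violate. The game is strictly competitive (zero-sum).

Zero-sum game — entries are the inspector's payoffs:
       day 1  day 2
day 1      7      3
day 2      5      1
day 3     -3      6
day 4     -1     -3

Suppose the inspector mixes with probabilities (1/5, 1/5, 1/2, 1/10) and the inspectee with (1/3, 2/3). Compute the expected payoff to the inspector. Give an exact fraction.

Against (1/3, 2/3), each row's expected payoff is day 1: 13/3; day 2: 7/3; day 3: 3; day 4: -7/3.
Taking the (1/5, 1/5, 1/2, 1/10)-weighted average: (1/5)·(13/3) + (1/5)·(7/3) + (1/2)·(3) + (1/10)·(-7/3) = 13/5.

13/5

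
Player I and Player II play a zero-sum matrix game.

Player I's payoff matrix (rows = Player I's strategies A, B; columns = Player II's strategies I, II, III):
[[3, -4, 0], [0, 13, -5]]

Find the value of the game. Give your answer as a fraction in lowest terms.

-10/11

Column I is strictly dominated by III for Player II (it gives Player I more in every row).
The remaining 2×2 game on (A, B) × (II, III) has no saddle point. Let Player I play A with probability p; indifference gives −4p + 13(1−p) = −5(1−p), so p = 9/11.
Similarly Player II's optimal q on II is 5/22, and the value is -4·(5/22) + (0)·(17/22) = -10/11.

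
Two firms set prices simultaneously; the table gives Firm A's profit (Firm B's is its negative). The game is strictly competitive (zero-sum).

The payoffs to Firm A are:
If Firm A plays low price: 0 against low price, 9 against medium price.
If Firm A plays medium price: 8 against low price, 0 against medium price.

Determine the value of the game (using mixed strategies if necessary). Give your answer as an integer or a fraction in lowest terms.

72/17

Row minima are 0 and 0, so Firm A's maximin is 0; column maxima are 8 and 9, so Firm B's minimax is 8. These differ, so the equilibrium is in mixed strategies.
Let Firm A play low price with probability p. Firm B is indifferent when 8(1−p) = 9p, giving p = 8/17.
Let Firm B play low price with probability q. Firm A is indifferent when 9(1−q) = 8q, giving q = 9/17.
The value is 0·(9/17) + (9)·(8/17) = 72/17.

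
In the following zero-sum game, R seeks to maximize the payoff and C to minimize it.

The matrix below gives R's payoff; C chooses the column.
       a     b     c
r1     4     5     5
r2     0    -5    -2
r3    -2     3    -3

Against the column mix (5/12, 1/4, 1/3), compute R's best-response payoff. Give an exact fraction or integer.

r1: (4)·(5/12) + (5)·(1/4) + (5)·(1/3) = 55/12.
r2: (0)·(5/12) + (-5)·(1/4) + (-2)·(1/3) = -23/12.
r3: (-2)·(5/12) + (3)·(1/4) + (-3)·(1/3) = -13/12.
The best pure response is r1 with expected payoff 55/12.

55/12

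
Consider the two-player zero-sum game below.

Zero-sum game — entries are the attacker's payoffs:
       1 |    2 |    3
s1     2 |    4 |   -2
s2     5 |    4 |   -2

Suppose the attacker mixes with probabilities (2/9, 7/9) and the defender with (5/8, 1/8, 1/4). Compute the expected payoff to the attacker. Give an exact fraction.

Against (5/8, 1/8, 1/4), each row's expected payoff is s1: 5/4; s2: 25/8.
Taking the (2/9, 7/9)-weighted average: (2/9)·(5/4) + (7/9)·(25/8) = 65/24.

65/24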